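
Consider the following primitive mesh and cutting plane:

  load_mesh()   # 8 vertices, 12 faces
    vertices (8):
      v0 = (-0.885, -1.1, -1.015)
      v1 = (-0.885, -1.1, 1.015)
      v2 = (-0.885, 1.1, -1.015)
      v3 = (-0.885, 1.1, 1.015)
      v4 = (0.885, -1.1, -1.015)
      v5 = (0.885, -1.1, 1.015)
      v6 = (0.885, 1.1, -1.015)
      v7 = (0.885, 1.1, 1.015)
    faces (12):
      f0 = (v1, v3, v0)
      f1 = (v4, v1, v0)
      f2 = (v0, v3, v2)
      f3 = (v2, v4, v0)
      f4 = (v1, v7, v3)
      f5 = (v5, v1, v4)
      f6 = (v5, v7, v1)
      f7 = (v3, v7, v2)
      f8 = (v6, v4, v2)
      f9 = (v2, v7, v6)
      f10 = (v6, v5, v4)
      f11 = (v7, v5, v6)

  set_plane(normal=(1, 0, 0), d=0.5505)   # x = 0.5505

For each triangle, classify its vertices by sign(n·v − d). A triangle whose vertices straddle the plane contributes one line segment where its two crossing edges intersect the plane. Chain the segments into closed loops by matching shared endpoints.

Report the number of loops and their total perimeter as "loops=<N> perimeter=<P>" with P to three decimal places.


Straddling triangles (8 of 12):
  (v4,v1,v0) [+--] → (0.5505, -1.1, -0.631364)–(0.5505, -1.1, -1.015)  len=0.3836
  (v2,v4,v0) [-+-] → (0.5505, -0.684237, -1.015)–(0.5505, -1.1, -1.015)  len=0.4158
  (v1,v7,v3) [-+-] → (0.5505, 0.684237, 1.015)–(0.5505, 1.1, 1.015)  len=0.4158
  (v5,v1,v4) [+-+] → (0.5505, -1.1, 1.015)–(0.5505, -1.1, -0.631364)  len=1.6464
  (v5,v7,v1) [++-] → (0.5505, 0.684237, 1.015)–(0.5505, -1.1, 1.015)  len=1.7842
  (v3,v7,v2) [-+-] → (0.5505, 1.1, 1.015)–(0.5505, 1.1, 0.631364)  len=0.3836
  (v6,v4,v2) [++-] → (0.5505, -0.684237, -1.015)–(0.5505, 1.1, -1.015)  len=1.7842
  (v2,v7,v6) [-++] → (0.5505, 1.1, 0.631364)–(0.5505, 1.1, -1.015)  len=1.6464

Chained into 1 loop(s):
  loop 1: 8 segments, perimeter = 8.4600
Total perimeter = 8.460

loops=1 perimeter=8.460


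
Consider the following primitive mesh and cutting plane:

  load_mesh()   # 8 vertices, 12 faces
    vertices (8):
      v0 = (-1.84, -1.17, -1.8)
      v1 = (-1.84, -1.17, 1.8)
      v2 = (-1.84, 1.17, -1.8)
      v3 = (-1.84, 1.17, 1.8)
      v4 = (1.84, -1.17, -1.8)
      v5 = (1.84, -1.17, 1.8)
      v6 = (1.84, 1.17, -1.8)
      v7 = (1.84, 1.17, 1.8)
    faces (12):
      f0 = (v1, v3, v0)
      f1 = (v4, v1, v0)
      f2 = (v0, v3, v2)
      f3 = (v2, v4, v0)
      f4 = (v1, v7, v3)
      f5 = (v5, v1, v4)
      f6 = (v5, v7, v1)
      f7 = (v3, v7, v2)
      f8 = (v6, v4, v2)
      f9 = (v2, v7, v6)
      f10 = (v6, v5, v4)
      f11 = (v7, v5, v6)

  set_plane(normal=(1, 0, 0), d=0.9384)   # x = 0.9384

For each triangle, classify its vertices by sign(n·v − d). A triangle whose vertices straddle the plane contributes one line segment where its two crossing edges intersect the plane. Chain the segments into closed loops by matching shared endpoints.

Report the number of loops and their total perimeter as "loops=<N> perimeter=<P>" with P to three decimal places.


loops=1 perimeter=11.880

Straddling triangles (8 of 12):
  (v4,v1,v0) [+--] → (0.9384, -1.17, -0.918)–(0.9384, -1.17, -1.8)  len=0.8820
  (v2,v4,v0) [-+-] → (0.9384, -0.5967, -1.8)–(0.9384, -1.17, -1.8)  len=0.5733
  (v1,v7,v3) [-+-] → (0.9384, 0.5967, 1.8)–(0.9384, 1.17, 1.8)  len=0.5733
  (v5,v1,v4) [+-+] → (0.9384, -1.17, 1.8)–(0.9384, -1.17, -0.918)  len=2.7180
  (v5,v7,v1) [++-] → (0.9384, 0.5967, 1.8)–(0.9384, -1.17, 1.8)  len=1.7667
  (v3,v7,v2) [-+-] → (0.9384, 1.17, 1.8)–(0.9384, 1.17, 0.918)  len=0.8820
  (v6,v4,v2) [++-] → (0.9384, -0.5967, -1.8)–(0.9384, 1.17, -1.8)  len=1.7667
  (v2,v7,v6) [-++] → (0.9384, 1.17, 0.918)–(0.9384, 1.17, -1.8)  len=2.7180

Chained into 1 loop(s):
  loop 1: 8 segments, perimeter = 11.8800
Total perimeter = 11.880


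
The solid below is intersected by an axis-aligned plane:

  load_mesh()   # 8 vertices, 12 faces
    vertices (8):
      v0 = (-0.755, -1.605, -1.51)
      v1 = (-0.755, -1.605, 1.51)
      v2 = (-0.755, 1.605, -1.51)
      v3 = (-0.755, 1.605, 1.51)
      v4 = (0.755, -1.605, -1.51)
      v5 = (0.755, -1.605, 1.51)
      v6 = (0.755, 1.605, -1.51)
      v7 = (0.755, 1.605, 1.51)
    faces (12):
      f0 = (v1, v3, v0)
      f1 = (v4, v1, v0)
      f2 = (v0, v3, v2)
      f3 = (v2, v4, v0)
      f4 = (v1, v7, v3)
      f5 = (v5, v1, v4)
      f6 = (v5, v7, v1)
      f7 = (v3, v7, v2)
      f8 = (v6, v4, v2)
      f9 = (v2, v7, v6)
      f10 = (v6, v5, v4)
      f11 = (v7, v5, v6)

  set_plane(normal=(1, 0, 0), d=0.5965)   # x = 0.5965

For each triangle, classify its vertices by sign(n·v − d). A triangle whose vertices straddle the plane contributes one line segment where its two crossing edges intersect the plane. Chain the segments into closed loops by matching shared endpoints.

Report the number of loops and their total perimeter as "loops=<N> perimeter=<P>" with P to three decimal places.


loops=1 perimeter=12.460

Straddling triangles (8 of 12):
  (v4,v1,v0) [+--] → (0.5965, -1.605, -1.193)–(0.5965, -1.605, -1.51)  len=0.3170
  (v2,v4,v0) [-+-] → (0.5965, -1.26806, -1.51)–(0.5965, -1.605, -1.51)  len=0.3369
  (v1,v7,v3) [-+-] → (0.5965, 1.26806, 1.51)–(0.5965, 1.605, 1.51)  len=0.3369
  (v5,v1,v4) [+-+] → (0.5965, -1.605, 1.51)–(0.5965, -1.605, -1.193)  len=2.7030
  (v5,v7,v1) [++-] → (0.5965, 1.26806, 1.51)–(0.5965, -1.605, 1.51)  len=2.8731
  (v3,v7,v2) [-+-] → (0.5965, 1.605, 1.51)–(0.5965, 1.605, 1.193)  len=0.3170
  (v6,v4,v2) [++-] → (0.5965, -1.26806, -1.51)–(0.5965, 1.605, -1.51)  len=2.8731
  (v2,v7,v6) [-++] → (0.5965, 1.605, 1.193)–(0.5965, 1.605, -1.51)  len=2.7030

Chained into 1 loop(s):
  loop 1: 8 segments, perimeter = 12.4600
Total perimeter = 12.460


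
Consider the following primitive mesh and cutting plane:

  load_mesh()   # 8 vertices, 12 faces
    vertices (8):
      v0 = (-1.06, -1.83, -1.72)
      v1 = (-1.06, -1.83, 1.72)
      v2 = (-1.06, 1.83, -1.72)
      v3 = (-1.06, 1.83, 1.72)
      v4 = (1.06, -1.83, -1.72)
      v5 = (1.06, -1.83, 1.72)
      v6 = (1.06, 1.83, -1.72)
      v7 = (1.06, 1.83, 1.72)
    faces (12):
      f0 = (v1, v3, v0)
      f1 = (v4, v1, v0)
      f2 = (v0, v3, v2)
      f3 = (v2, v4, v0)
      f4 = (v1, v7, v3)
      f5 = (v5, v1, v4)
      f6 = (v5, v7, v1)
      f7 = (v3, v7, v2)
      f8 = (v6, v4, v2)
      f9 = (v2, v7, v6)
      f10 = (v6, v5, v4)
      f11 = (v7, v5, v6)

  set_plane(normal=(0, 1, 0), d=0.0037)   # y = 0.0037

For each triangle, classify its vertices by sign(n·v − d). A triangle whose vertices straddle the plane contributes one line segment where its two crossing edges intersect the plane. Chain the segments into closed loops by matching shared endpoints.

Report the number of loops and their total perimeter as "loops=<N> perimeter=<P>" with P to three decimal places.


loops=1 perimeter=11.120

Straddling triangles (8 of 12):
  (v1,v3,v0) [-+-] → (-1.06, 0.0037, 1.72)–(-1.06, 0.0037, 0.0034776)  len=1.7165
  (v0,v3,v2) [-++] → (-1.06, 0.0037, 0.0034776)–(-1.06, 0.0037, -1.72)  len=1.7235
  (v2,v4,v0) [+--] → (-0.00214317, 0.0037, -1.72)–(-1.06, 0.0037, -1.72)  len=1.0579
  (v1,v7,v3) [-++] → (0.00214317, 0.0037, 1.72)–(-1.06, 0.0037, 1.72)  len=1.0621
  (v5,v7,v1) [-+-] → (1.06, 0.0037, 1.72)–(0.00214317, 0.0037, 1.72)  len=1.0579
  (v6,v4,v2) [+-+] → (1.06, 0.0037, -1.72)–(-0.00214317, 0.0037, -1.72)  len=1.0621
  (v6,v5,v4) [+--] → (1.06, 0.0037, -0.0034776)–(1.06, 0.0037, -1.72)  len=1.7165
  (v7,v5,v6) [+-+] → (1.06, 0.0037, 1.72)–(1.06, 0.0037, -0.0034776)  len=1.7235

Chained into 1 loop(s):
  loop 1: 8 segments, perimeter = 11.1200
Total perimeter = 11.120


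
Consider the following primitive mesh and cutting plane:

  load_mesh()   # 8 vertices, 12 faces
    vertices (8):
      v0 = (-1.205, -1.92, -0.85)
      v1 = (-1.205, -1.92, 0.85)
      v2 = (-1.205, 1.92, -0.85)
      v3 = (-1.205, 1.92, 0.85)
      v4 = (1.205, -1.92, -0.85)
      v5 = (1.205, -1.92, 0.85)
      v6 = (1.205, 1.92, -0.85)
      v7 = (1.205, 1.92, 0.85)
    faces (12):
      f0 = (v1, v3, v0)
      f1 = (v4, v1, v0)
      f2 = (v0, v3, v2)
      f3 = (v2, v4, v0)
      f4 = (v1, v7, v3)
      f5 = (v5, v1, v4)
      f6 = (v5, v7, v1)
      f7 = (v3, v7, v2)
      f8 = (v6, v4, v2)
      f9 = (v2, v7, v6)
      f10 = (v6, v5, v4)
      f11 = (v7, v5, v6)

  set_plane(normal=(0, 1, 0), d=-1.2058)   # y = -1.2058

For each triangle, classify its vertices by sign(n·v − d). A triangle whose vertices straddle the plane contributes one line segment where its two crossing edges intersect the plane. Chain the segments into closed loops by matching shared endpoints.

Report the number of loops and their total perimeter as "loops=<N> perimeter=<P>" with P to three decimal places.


Straddling triangles (8 of 12):
  (v1,v3,v0) [-+-] → (-1.205, -1.2058, 0.85)–(-1.205, -1.2058, -0.533818)  len=1.3838
  (v0,v3,v2) [-++] → (-1.205, -1.2058, -0.533818)–(-1.205, -1.2058, -0.85)  len=0.3162
  (v2,v4,v0) [+--] → (0.756765, -1.2058, -0.85)–(-1.205, -1.2058, -0.85)  len=1.9618
  (v1,v7,v3) [-++] → (-0.756765, -1.2058, 0.85)–(-1.205, -1.2058, 0.85)  len=0.4482
  (v5,v7,v1) [-+-] → (1.205, -1.2058, 0.85)–(-0.756765, -1.2058, 0.85)  len=1.9618
  (v6,v4,v2) [+-+] → (1.205, -1.2058, -0.85)–(0.756765, -1.2058, -0.85)  len=0.4482
  (v6,v5,v4) [+--] → (1.205, -1.2058, 0.533818)–(1.205, -1.2058, -0.85)  len=1.3838
  (v7,v5,v6) [+-+] → (1.205, -1.2058, 0.85)–(1.205, -1.2058, 0.533818)  len=0.3162

Chained into 1 loop(s):
  loop 1: 8 segments, perimeter = 8.2200
Total perimeter = 8.220

loops=1 perimeter=8.220


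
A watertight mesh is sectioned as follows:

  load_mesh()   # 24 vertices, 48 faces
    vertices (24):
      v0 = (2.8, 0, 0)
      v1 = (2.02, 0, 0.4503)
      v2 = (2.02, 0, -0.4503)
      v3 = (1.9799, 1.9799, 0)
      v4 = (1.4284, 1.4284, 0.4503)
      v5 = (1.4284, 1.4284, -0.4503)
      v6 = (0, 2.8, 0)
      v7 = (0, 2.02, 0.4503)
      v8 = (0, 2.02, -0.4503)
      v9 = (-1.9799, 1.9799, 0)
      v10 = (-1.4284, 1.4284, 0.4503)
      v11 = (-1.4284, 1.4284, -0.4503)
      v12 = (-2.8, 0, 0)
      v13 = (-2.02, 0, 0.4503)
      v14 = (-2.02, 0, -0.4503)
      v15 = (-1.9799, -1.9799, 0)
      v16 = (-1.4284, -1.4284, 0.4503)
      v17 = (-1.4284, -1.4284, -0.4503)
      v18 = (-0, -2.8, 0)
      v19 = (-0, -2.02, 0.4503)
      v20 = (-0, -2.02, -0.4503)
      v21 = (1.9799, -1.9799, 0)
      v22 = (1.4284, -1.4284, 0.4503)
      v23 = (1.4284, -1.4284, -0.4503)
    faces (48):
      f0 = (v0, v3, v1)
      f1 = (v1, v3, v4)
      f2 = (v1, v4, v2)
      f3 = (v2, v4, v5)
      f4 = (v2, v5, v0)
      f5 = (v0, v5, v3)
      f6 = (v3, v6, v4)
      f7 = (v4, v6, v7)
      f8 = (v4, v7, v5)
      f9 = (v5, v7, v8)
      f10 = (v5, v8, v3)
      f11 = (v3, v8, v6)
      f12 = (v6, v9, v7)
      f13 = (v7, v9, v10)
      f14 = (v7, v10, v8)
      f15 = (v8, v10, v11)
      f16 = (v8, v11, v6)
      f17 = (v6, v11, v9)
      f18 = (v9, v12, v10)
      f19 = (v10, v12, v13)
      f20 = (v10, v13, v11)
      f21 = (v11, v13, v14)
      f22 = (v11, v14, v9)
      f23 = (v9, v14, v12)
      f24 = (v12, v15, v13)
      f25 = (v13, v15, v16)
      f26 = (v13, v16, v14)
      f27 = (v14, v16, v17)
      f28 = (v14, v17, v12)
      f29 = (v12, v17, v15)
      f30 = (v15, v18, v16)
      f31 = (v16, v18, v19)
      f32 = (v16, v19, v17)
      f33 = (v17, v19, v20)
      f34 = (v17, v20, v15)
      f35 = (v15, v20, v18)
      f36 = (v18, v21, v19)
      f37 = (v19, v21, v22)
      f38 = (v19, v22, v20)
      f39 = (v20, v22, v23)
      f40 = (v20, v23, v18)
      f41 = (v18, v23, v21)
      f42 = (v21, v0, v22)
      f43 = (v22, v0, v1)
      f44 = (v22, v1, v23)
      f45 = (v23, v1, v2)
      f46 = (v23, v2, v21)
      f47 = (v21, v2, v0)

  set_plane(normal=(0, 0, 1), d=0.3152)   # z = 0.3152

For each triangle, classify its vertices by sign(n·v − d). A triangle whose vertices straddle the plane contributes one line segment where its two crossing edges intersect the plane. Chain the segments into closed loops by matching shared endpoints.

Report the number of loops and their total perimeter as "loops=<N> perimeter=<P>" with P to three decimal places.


Straddling triangles (32 of 48):
  (v0,v3,v1) [--+] → (2.00797, 0.594014, 0.3152)–(2.25402, 0, 0.3152)  len=0.6430
  (v1,v3,v4) [+-+] → (2.00797, 0.594014, 0.3152)–(1.59386, 1.59386, 0.3152)  len=1.0822
  (v1,v4,v2) [++-] → (1.51715, 1.21412, 0.3152)–(2.02, 0, 0.3152)  len=1.3141
  (v2,v4,v5) [-+-] → (1.51715, 1.21412, 0.3152)–(1.4284, 1.4284, 0.3152)  len=0.2319
  (v3,v6,v4) [--+] → (0.999848, 1.83991, 0.3152)–(1.59386, 1.59386, 0.3152)  len=0.6430
  (v4,v6,v7) [+-+] → (0.999848, 1.83991, 0.3152)–(0, 2.25402, 0.3152)  len=1.0822
  (v4,v7,v5) [++-] → (0.214276, 1.93125, 0.3152)–(1.4284, 1.4284, 0.3152)  len=1.3141
  (v5,v7,v8) [-+-] → (0.214276, 1.93125, 0.3152)–(0, 2.02, 0.3152)  len=0.2319
  (v6,v9,v7) [--+] → (-0.594014, 2.00797, 0.3152)–(0, 2.25402, 0.3152)  len=0.6430
  (v7,v9,v10) [+-+] → (-0.594014, 2.00797, 0.3152)–(-1.59386, 1.59386, 0.3152)  len=1.0822
  (v7,v10,v8) [++-] → (-1.21412, 1.51715, 0.3152)–(0, 2.02, 0.3152)  len=1.3141
  (v8,v10,v11) [-+-] → (-1.21412, 1.51715, 0.3152)–(-1.4284, 1.4284, 0.3152)  len=0.2319
  (v9,v12,v10) [--+] → (-1.83991, 0.999848, 0.3152)–(-1.59386, 1.59386, 0.3152)  len=0.6430
  (v10,v12,v13) [+-+] → (-1.83991, 0.999848, 0.3152)–(-2.25402, 0, 0.3152)  len=1.0822
  (v10,v13,v11) [++-] → (-1.93125, 0.214276, 0.3152)–(-1.4284, 1.4284, 0.3152)  len=1.3141
  (v11,v13,v14) [-+-] → (-1.93125, 0.214276, 0.3152)–(-2.02, 0, 0.3152)  len=0.2319
  (v12,v15,v13) [--+] → (-2.00797, -0.594014, 0.3152)–(-2.25402, 0, 0.3152)  len=0.6430
  (v13,v15,v16) [+-+] → (-2.00797, -0.594014, 0.3152)–(-1.59386, -1.59386, 0.3152)  len=1.0822
  (v13,v16,v14) [++-] → (-1.51715, -1.21412, 0.3152)–(-2.02, 0, 0.3152)  len=1.3141
  (v14,v16,v17) [-+-] → (-1.51715, -1.21412, 0.3152)–(-1.4284, -1.4284, 0.3152)  len=0.2319
  (v15,v18,v16) [--+] → (-0.999848, -1.83991, 0.3152)–(-1.59386, -1.59386, 0.3152)  len=0.6430
  (v16,v18,v19) [+-+] → (-0.999848, -1.83991, 0.3152)–(0, -2.25402, 0.3152)  len=1.0822
  (v16,v19,v17) [++-] → (-0.214276, -1.93125, 0.3152)–(-1.4284, -1.4284, 0.3152)  len=1.3141
  (v17,v19,v20) [-+-] → (-0.214276, -1.93125, 0.3152)–(0, -2.02, 0.3152)  len=0.2319
  (v18,v21,v19) [--+] → (0.594014, -2.00797, 0.3152)–(0, -2.25402, 0.3152)  len=0.6430
  (v19,v21,v22) [+-+] → (0.594014, -2.00797, 0.3152)–(1.59386, -1.59386, 0.3152)  len=1.0822
  (v19,v22,v20) [++-] → (1.21412, -1.51715, 0.3152)–(0, -2.02, 0.3152)  len=1.3141
  (v20,v22,v23) [-+-] → (1.21412, -1.51715, 0.3152)–(1.4284, -1.4284, 0.3152)  len=0.2319
  (v21,v0,v22) [--+] → (1.83991, -0.999848, 0.3152)–(1.59386, -1.59386, 0.3152)  len=0.6430
  (v22,v0,v1) [+-+] → (1.83991, -0.999848, 0.3152)–(2.25402, 0, 0.3152)  len=1.0822
  (v22,v1,v23) [++-] → (1.93125, -0.214276, 0.3152)–(1.4284, -1.4284, 0.3152)  len=1.3141
  (v23,v1,v2) [-+-] → (1.93125, -0.214276, 0.3152)–(2.02, 0, 0.3152)  len=0.2319

Chained into 2 loop(s):
  loop 1: 16 segments, perimeter = 13.8013
  loop 2: 16 segments, perimeter = 12.3685
Total perimeter = 26.170

loops=2 perimeter=26.170


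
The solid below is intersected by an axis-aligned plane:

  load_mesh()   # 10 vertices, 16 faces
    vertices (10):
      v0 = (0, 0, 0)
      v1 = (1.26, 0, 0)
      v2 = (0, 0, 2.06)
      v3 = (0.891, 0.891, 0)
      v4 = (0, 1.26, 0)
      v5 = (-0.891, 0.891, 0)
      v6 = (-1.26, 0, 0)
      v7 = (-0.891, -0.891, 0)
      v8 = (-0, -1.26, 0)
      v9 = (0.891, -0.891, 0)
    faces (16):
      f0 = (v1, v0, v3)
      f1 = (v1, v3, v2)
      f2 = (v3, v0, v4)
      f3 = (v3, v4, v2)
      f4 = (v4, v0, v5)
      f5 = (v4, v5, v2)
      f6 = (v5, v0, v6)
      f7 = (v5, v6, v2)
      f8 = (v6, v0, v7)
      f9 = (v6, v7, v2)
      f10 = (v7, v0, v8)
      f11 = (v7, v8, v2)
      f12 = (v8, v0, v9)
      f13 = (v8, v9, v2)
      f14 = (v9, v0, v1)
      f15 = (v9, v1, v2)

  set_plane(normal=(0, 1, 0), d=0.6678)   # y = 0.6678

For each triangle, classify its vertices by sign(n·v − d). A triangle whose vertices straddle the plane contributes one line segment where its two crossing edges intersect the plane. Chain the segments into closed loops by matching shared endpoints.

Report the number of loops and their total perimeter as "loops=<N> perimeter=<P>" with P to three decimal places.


Straddling triangles (8 of 16):
  (v1,v0,v3) [--+] → (0.6678, 0.6678, 0)–(0.983436, 0.6678, 0)  len=0.3156
  (v1,v3,v2) [-+-] → (0.983436, 0.6678, 0)–(0.6678, 0.6678, 0.51604)  len=0.6049
  (v3,v0,v4) [+-+] → (0.6678, 0.6678, 0)–(0, 0.6678, 0)  len=0.6678
  (v3,v4,v2) [++-] → (0, 0.6678, 0.9682)–(0.6678, 0.6678, 0.51604)  len=0.8065
  (v4,v0,v5) [+-+] → (0, 0.6678, 0)–(-0.6678, 0.6678, 0)  len=0.6678
  (v4,v5,v2) [++-] → (-0.6678, 0.6678, 0.51604)–(0, 0.6678, 0.9682)  len=0.8065
  (v5,v0,v6) [+--] → (-0.6678, 0.6678, 0)–(-0.983436, 0.6678, 0)  len=0.3156
  (v5,v6,v2) [+--] → (-0.983436, 0.6678, 0)–(-0.6678, 0.6678, 0.51604)  len=0.6049

Chained into 1 loop(s):
  loop 1: 8 segments, perimeter = 4.7897
Total perimeter = 4.790

loops=1 perimeter=4.790


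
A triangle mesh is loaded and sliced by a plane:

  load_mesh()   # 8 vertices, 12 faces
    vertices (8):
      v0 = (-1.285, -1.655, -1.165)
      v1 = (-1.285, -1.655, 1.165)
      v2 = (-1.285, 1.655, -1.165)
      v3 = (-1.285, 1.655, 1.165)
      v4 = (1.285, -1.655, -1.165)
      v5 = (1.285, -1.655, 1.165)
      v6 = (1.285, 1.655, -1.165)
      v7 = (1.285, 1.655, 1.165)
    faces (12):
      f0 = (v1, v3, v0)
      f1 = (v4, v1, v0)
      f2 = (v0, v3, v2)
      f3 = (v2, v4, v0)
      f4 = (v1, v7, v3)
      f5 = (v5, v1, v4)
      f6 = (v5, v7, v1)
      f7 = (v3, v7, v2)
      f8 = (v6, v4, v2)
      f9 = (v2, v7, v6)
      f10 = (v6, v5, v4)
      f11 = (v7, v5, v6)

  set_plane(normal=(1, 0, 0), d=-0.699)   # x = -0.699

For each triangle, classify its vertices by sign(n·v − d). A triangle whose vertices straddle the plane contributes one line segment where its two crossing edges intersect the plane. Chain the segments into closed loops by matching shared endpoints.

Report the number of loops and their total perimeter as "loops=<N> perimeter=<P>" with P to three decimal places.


loops=1 perimeter=11.280

Straddling triangles (8 of 12):
  (v4,v1,v0) [+--] → (-0.699, -1.655, 0.633724)–(-0.699, -1.655, -1.165)  len=1.7987
  (v2,v4,v0) [-+-] → (-0.699, 0.900268, -1.165)–(-0.699, -1.655, -1.165)  len=2.5553
  (v1,v7,v3) [-+-] → (-0.699, -0.900268, 1.165)–(-0.699, 1.655, 1.165)  len=2.5553
  (v5,v1,v4) [+-+] → (-0.699, -1.655, 1.165)–(-0.699, -1.655, 0.633724)  len=0.5313
  (v5,v7,v1) [++-] → (-0.699, -0.900268, 1.165)–(-0.699, -1.655, 1.165)  len=0.7547
  (v3,v7,v2) [-+-] → (-0.699, 1.655, 1.165)–(-0.699, 1.655, -0.633724)  len=1.7987
  (v6,v4,v2) [++-] → (-0.699, 0.900268, -1.165)–(-0.699, 1.655, -1.165)  len=0.7547
  (v2,v7,v6) [-++] → (-0.699, 1.655, -0.633724)–(-0.699, 1.655, -1.165)  len=0.5313

Chained into 1 loop(s):
  loop 1: 8 segments, perimeter = 11.2800
Total perimeter = 11.280


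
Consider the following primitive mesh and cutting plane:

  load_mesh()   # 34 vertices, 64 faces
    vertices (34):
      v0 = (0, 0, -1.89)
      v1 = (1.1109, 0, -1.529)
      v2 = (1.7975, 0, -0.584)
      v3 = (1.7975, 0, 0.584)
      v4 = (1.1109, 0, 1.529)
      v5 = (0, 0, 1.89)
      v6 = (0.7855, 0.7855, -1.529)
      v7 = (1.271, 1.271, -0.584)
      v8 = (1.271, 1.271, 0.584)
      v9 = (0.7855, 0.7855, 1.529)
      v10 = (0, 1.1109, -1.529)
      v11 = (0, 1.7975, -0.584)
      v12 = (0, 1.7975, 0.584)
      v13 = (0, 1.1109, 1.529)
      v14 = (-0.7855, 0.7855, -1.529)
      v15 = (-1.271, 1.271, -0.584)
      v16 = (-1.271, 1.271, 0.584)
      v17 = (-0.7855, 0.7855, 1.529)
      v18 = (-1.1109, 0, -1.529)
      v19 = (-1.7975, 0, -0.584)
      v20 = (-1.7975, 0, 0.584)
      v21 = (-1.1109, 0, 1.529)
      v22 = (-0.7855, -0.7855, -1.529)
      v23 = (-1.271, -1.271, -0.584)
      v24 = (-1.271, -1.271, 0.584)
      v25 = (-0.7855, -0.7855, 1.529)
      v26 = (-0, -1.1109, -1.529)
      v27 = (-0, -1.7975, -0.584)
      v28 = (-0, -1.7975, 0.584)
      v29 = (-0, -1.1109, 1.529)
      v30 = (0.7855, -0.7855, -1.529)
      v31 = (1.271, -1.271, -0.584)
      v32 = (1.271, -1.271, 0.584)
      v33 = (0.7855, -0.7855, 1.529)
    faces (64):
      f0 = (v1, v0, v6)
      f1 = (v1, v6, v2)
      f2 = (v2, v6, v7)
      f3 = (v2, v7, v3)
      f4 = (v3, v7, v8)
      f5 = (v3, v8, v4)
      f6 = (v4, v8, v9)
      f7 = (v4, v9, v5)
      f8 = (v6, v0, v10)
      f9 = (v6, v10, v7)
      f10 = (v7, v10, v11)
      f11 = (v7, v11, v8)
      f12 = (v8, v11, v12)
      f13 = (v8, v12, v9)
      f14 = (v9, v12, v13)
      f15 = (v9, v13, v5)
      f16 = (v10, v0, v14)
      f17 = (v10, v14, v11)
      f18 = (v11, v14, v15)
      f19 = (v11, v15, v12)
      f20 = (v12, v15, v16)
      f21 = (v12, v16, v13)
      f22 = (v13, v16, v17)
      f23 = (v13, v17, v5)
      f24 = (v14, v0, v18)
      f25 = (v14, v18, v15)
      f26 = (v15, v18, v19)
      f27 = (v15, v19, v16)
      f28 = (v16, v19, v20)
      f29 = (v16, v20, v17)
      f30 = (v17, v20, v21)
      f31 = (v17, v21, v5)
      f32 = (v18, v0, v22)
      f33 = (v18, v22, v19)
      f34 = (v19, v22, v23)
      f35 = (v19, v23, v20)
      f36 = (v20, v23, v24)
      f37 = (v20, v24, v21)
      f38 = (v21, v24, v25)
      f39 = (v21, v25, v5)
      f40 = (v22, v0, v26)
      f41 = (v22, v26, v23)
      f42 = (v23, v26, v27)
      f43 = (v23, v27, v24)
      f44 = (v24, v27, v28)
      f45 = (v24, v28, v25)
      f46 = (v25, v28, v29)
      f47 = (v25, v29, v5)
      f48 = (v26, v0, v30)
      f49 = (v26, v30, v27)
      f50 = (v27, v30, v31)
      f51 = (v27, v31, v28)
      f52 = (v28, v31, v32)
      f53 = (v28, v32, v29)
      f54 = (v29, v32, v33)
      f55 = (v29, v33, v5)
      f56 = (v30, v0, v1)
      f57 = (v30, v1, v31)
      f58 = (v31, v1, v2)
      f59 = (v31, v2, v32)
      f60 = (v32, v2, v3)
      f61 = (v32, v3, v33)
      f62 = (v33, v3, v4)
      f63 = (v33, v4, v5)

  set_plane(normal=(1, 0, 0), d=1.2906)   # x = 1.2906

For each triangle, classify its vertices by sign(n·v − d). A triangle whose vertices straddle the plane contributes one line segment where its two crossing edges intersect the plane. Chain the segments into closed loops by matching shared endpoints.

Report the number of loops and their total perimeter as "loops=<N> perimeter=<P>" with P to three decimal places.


Straddling triangles (10 of 64):
  (v1,v6,v2) [--+] → (1.2906, 0.393449, -1.05734)–(1.2906, 0, -1.28167)  len=0.4529
  (v2,v6,v7) [+--] → (1.2906, 0.393449, -1.05734)–(1.2906, 1.22368, -0.584)  len=0.9557
  (v2,v7,v3) [+-+] → (1.2906, 1.22368, -0.584)–(1.2906, 1.22368, -0.540519)  len=0.0435
  (v3,v7,v8) [+--] → (1.2906, 1.22368, -0.540519)–(1.2906, 1.22368, 0.584)  len=1.1245
  (v3,v8,v4) [+--] → (1.2906, 1.22368, 0.584)–(1.2906, 0, 1.28167)  len=1.4086
  (v31,v1,v2) [--+] → (1.2906, 0, -1.28167)–(1.2906, -1.22368, -0.584)  len=1.4086
  (v31,v2,v32) [-+-] → (1.2906, -1.22368, -0.584)–(1.2906, -1.22368, 0.540519)  len=1.1245
  (v32,v2,v3) [-++] → (1.2906, -1.22368, 0.540519)–(1.2906, -1.22368, 0.584)  len=0.0435
  (v32,v3,v33) [-+-] → (1.2906, -1.22368, 0.584)–(1.2906, -0.393449, 1.05734)  len=0.9557
  (v33,v3,v4) [-+-] → (1.2906, -0.393449, 1.05734)–(1.2906, 0, 1.28167)  len=0.4529

Chained into 1 loop(s):
  loop 1: 10 segments, perimeter = 7.9704
Total perimeter = 7.970

loops=1 perimeter=7.970


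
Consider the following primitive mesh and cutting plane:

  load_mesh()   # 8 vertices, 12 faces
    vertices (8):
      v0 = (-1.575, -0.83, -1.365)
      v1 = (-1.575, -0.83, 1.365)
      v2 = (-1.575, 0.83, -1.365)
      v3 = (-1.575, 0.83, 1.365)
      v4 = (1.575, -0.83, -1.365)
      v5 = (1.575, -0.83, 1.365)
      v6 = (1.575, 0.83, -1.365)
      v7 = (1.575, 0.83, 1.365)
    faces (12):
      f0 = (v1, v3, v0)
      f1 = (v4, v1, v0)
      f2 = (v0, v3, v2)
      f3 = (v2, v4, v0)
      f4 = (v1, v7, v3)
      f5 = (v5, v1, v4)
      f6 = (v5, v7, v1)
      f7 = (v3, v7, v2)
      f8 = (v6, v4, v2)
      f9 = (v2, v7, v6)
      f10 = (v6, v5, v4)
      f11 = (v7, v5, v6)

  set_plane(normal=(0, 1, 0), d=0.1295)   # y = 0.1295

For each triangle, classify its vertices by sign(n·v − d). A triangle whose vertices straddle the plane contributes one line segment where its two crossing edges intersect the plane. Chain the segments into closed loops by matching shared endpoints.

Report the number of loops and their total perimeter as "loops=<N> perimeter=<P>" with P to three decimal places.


loops=1 perimeter=11.760

Straddling triangles (8 of 12):
  (v1,v3,v0) [-+-] → (-1.575, 0.1295, 1.365)–(-1.575, 0.1295, 0.212973)  len=1.1520
  (v0,v3,v2) [-++] → (-1.575, 0.1295, 0.212973)–(-1.575, 0.1295, -1.365)  len=1.5780
  (v2,v4,v0) [+--] → (-0.245738, 0.1295, -1.365)–(-1.575, 0.1295, -1.365)  len=1.3293
  (v1,v7,v3) [-++] → (0.245738, 0.1295, 1.365)–(-1.575, 0.1295, 1.365)  len=1.8207
  (v5,v7,v1) [-+-] → (1.575, 0.1295, 1.365)–(0.245738, 0.1295, 1.365)  len=1.3293
  (v6,v4,v2) [+-+] → (1.575, 0.1295, -1.365)–(-0.245738, 0.1295, -1.365)  len=1.8207
  (v6,v5,v4) [+--] → (1.575, 0.1295, -0.212973)–(1.575, 0.1295, -1.365)  len=1.1520
  (v7,v5,v6) [+-+] → (1.575, 0.1295, 1.365)–(1.575, 0.1295, -0.212973)  len=1.5780

Chained into 1 loop(s):
  loop 1: 8 segments, perimeter = 11.7600
Total perimeter = 11.760


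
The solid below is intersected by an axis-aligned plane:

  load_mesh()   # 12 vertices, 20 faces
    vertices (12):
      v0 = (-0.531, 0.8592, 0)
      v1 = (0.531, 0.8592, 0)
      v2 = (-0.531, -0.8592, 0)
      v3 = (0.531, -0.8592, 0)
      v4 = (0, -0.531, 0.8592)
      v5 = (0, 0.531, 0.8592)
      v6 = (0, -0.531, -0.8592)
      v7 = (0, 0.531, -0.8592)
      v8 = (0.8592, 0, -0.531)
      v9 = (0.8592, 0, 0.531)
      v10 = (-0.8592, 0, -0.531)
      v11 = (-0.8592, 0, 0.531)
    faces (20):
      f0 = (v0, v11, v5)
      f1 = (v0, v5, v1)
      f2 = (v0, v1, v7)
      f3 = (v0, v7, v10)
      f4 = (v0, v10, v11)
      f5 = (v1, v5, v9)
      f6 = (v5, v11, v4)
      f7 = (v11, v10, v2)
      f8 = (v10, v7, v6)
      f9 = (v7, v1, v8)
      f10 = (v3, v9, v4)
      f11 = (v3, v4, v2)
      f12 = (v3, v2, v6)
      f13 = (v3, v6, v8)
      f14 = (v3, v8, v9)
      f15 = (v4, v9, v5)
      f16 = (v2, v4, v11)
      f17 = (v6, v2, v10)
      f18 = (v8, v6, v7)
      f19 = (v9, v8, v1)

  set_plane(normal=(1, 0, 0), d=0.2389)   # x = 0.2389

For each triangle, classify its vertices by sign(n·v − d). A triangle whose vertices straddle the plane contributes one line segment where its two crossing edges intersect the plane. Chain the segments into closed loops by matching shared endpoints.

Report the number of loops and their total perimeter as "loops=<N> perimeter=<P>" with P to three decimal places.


Straddling triangles (10 of 20):
  (v0,v5,v1) [--+] → (0.2389, 0.678659, 0.472641)–(0.2389, 0.8592, 0)  len=0.5059
  (v0,v1,v7) [-+-] → (0.2389, 0.8592, 0)–(0.2389, 0.678659, -0.472641)  len=0.5059
  (v1,v5,v9) [+-+] → (0.2389, 0.678659, 0.472641)–(0.2389, 0.383356, 0.767944)  len=0.4176
  (v7,v1,v8) [-++] → (0.2389, 0.678659, -0.472641)–(0.2389, 0.383356, -0.767944)  len=0.4176
  (v3,v9,v4) [++-] → (0.2389, -0.383356, 0.767944)–(0.2389, -0.678659, 0.472641)  len=0.4176
  (v3,v4,v2) [+--] → (0.2389, -0.678659, 0.472641)–(0.2389, -0.8592, 0)  len=0.5059
  (v3,v2,v6) [+--] → (0.2389, -0.8592, 0)–(0.2389, -0.678659, -0.472641)  len=0.5059
  (v3,v6,v8) [+-+] → (0.2389, -0.678659, -0.472641)–(0.2389, -0.383356, -0.767944)  len=0.4176
  (v4,v9,v5) [-+-] → (0.2389, -0.383356, 0.767944)–(0.2389, 0.383356, 0.767944)  len=0.7667
  (v8,v6,v7) [+--] → (0.2389, -0.383356, -0.767944)–(0.2389, 0.383356, -0.767944)  len=0.7667

Chained into 1 loop(s):
  loop 1: 10 segments, perimeter = 5.2277
Total perimeter = 5.228

loops=1 perimeter=5.228


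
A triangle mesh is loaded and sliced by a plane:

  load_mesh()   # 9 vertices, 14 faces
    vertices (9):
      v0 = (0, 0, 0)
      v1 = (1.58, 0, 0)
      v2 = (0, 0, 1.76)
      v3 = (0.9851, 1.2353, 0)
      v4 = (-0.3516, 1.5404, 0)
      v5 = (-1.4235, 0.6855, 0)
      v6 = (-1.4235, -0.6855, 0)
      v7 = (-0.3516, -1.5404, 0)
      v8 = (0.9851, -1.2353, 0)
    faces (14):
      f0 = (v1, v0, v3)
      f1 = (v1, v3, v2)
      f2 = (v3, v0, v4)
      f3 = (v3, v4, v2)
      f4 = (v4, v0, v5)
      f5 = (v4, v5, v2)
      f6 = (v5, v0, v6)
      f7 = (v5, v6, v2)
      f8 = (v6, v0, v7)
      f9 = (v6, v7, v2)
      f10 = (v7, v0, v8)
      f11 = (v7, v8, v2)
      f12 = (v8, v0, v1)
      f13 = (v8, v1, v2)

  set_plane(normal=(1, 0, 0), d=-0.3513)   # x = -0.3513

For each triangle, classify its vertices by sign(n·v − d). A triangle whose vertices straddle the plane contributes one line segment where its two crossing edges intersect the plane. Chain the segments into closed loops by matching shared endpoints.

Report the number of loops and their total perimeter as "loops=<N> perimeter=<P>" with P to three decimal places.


Straddling triangles (10 of 14):
  (v3,v0,v4) [++-] → (-0.3513, 1.53909, 0)–(-0.3513, 1.54033, 0)  len=0.0012
  (v3,v4,v2) [+-+] → (-0.3513, 1.54033, 0)–(-0.3513, 1.53909, 0.00150171)  len=0.0020
  (v4,v0,v5) [-+-] → (-0.3513, 1.53909, 0)–(-0.3513, 0.169172, 0)  len=1.3699
  (v4,v5,v2) [--+] → (-0.3513, 0.169172, 1.32566)–(-0.3513, 1.53909, 0.00150171)  len=1.9053
  (v5,v0,v6) [-+-] → (-0.3513, 0.169172, 0)–(-0.3513, -0.169172, 0)  len=0.3383
  (v5,v6,v2) [--+] → (-0.3513, -0.169172, 1.32566)–(-0.3513, 0.169172, 1.32566)  len=0.3383
  (v6,v0,v7) [-+-] → (-0.3513, -0.169172, 0)–(-0.3513, -1.53909, 0)  len=1.3699
  (v6,v7,v2) [--+] → (-0.3513, -1.53909, 0.00150171)–(-0.3513, -0.169172, 1.32566)  len=1.9053
  (v7,v0,v8) [-++] → (-0.3513, -1.53909, 0)–(-0.3513, -1.54033, 0)  len=0.0012
  (v7,v8,v2) [-++] → (-0.3513, -1.54033, 0)–(-0.3513, -1.53909, 0.00150171)  len=0.0020

Chained into 1 loop(s):
  loop 1: 10 segments, perimeter = 7.2334
Total perimeter = 7.233

loops=1 perimeter=7.233


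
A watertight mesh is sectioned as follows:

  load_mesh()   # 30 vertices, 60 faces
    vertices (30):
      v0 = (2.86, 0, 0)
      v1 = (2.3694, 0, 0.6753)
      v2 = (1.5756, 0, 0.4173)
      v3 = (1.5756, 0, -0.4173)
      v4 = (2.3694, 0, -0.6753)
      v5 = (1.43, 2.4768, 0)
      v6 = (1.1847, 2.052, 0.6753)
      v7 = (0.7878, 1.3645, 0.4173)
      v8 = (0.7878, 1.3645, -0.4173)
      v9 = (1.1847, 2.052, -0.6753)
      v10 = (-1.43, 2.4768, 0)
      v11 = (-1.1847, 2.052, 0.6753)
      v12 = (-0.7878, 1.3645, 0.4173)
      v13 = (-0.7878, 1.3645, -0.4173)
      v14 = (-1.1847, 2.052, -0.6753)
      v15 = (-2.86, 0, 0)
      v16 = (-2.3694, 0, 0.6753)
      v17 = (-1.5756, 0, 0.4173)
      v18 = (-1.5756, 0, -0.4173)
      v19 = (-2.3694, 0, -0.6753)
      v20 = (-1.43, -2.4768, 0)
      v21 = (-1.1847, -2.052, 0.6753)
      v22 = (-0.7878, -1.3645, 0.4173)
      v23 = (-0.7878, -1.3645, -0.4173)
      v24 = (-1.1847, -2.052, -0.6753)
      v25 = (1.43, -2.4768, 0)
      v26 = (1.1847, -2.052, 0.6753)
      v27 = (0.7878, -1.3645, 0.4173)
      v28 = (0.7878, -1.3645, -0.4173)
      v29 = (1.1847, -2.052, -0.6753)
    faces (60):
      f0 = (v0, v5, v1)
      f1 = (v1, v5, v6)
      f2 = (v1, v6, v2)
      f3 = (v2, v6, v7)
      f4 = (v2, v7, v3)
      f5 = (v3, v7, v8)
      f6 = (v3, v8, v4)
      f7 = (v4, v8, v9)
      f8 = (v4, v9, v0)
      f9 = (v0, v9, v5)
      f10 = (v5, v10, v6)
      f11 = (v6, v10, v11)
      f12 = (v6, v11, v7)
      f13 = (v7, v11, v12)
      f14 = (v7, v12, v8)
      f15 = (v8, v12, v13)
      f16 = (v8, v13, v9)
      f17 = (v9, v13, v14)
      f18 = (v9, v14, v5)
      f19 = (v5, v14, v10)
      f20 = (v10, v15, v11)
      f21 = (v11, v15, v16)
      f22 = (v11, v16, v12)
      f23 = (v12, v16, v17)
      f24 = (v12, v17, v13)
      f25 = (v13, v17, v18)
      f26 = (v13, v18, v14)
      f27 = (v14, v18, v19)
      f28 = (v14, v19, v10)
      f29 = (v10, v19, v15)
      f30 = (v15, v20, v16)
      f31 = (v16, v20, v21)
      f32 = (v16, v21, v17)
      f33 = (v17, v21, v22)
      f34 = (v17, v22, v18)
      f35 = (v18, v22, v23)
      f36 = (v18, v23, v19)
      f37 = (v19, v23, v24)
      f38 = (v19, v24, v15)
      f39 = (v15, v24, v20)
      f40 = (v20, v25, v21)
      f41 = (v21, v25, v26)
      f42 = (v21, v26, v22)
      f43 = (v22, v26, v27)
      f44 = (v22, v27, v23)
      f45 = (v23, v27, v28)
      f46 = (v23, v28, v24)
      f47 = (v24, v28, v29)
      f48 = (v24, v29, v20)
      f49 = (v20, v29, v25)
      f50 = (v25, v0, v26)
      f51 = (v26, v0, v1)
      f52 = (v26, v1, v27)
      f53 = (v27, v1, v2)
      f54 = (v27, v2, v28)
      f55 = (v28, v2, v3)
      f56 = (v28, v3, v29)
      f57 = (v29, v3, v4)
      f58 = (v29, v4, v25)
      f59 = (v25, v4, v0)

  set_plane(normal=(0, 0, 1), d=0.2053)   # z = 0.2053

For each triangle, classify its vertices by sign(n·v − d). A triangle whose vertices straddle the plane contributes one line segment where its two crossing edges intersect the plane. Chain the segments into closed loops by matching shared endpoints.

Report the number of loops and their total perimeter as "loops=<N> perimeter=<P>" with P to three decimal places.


Straddling triangles (24 of 60):
  (v0,v5,v1) [--+] → (1.71559, 1.72382, 0.2053)–(2.71085, 0, 0.2053)  len=1.9905
  (v1,v5,v6) [+-+] → (1.71559, 1.72382, 0.2053)–(1.35543, 2.34766, 0.2053)  len=0.7203
  (v2,v7,v3) [++-] → (0.987912, 1.0179, 0.2053)–(1.5756, 0, 0.2053)  len=1.1754
  (v3,v7,v8) [-+-] → (0.987912, 1.0179, 0.2053)–(0.7878, 1.3645, 0.2053)  len=0.4002
  (v5,v10,v6) [--+] → (-0.635097, 2.34766, 0.2053)–(1.35543, 2.34766, 0.2053)  len=1.9905
  (v6,v10,v11) [+-+] → (-0.635097, 2.34766, 0.2053)–(-1.35543, 2.34766, 0.2053)  len=0.7203
  (v7,v12,v8) [++-] → (-0.387576, 1.3645, 0.2053)–(0.7878, 1.3645, 0.2053)  len=1.1754
  (v8,v12,v13) [-+-] → (-0.387576, 1.3645, 0.2053)–(-0.7878, 1.3645, 0.2053)  len=0.4002
  (v10,v15,v11) [--+] → (-2.35069, 0.623835, 0.2053)–(-1.35543, 2.34766, 0.2053)  len=1.9905
  (v11,v15,v16) [+-+] → (-2.35069, 0.623835, 0.2053)–(-2.71085, 0, 0.2053)  len=0.7203
  (v12,v17,v13) [++-] → (-1.37549, 0.346602, 0.2053)–(-0.7878, 1.3645, 0.2053)  len=1.1754
  (v13,v17,v18) [-+-] → (-1.37549, 0.346602, 0.2053)–(-1.5756, 0, 0.2053)  len=0.4002
  (v15,v20,v16) [--+] → (-1.71559, -1.72382, 0.2053)–(-2.71085, 0, 0.2053)  len=1.9905
  (v16,v20,v21) [+-+] → (-1.71559, -1.72382, 0.2053)–(-1.35543, -2.34766, 0.2053)  len=0.7203
  (v17,v22,v18) [++-] → (-0.987912, -1.0179, 0.2053)–(-1.5756, 0, 0.2053)  len=1.1754
  (v18,v22,v23) [-+-] → (-0.987912, -1.0179, 0.2053)–(-0.7878, -1.3645, 0.2053)  len=0.4002
  (v20,v25,v21) [--+] → (0.635097, -2.34766, 0.2053)–(-1.35543, -2.34766, 0.2053)  len=1.9905
  (v21,v25,v26) [+-+] → (0.635097, -2.34766, 0.2053)–(1.35543, -2.34766, 0.2053)  len=0.7203
  (v22,v27,v23) [++-] → (0.387576, -1.3645, 0.2053)–(-0.7878, -1.3645, 0.2053)  len=1.1754
  (v23,v27,v28) [-+-] → (0.387576, -1.3645, 0.2053)–(0.7878, -1.3645, 0.2053)  len=0.4002
  (v25,v0,v26) [--+] → (2.35069, -0.623835, 0.2053)–(1.35543, -2.34766, 0.2053)  len=1.9905
  (v26,v0,v1) [+-+] → (2.35069, -0.623835, 0.2053)–(2.71085, 0, 0.2053)  len=0.7203
  (v27,v2,v28) [++-] → (1.37549, -0.346602, 0.2053)–(0.7878, -1.3645, 0.2053)  len=1.1754
  (v28,v2,v3) [-+-] → (1.37549, -0.346602, 0.2053)–(1.5756, 0, 0.2053)  len=0.4002

Chained into 2 loop(s):
  loop 1: 12 segments, perimeter = 16.2651
  loop 2: 12 segments, perimeter = 9.4536
Total perimeter = 25.719

loops=2 perimeter=25.719


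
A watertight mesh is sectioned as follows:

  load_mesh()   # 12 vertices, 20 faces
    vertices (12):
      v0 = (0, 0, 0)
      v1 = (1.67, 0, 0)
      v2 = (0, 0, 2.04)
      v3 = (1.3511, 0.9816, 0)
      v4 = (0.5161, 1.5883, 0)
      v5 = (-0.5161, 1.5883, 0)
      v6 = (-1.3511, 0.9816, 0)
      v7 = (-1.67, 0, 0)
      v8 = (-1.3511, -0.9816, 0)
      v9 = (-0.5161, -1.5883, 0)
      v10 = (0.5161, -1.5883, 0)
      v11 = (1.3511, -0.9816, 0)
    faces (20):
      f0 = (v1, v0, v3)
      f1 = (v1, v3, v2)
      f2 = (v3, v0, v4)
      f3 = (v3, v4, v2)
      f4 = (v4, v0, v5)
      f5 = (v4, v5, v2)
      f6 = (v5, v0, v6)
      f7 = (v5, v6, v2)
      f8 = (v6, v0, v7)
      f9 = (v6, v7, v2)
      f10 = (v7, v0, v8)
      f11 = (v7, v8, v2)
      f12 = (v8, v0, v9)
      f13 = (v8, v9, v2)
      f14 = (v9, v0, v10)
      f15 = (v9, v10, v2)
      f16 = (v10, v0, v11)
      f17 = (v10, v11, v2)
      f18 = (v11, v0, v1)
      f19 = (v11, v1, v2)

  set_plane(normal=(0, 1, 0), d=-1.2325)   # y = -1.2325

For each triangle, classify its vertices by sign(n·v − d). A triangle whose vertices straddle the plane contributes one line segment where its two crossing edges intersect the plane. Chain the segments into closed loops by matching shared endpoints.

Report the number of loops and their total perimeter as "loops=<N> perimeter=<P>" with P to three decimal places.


Straddling triangles (6 of 20):
  (v8,v0,v9) [++-] → (-0.400487, -1.2325, 0)–(-1.00579, -1.2325, 0)  len=0.6053
  (v8,v9,v2) [+-+] → (-1.00579, -1.2325, 0)–(-0.400487, -1.2325, 0.456987)  len=0.7584
  (v9,v0,v10) [-+-] → (-0.400487, -1.2325, 0)–(0.400487, -1.2325, 0)  len=0.8010
  (v9,v10,v2) [--+] → (0.400487, -1.2325, 0.456987)–(-0.400487, -1.2325, 0.456987)  len=0.8010
  (v10,v0,v11) [-++] → (0.400487, -1.2325, 0)–(1.00579, -1.2325, 0)  len=0.6053
  (v10,v11,v2) [-++] → (1.00579, -1.2325, 0)–(0.400487, -1.2325, 0.456987)  len=0.7584

Chained into 1 loop(s):
  loop 1: 6 segments, perimeter = 4.3294
Total perimeter = 4.329

loops=1 perimeter=4.329


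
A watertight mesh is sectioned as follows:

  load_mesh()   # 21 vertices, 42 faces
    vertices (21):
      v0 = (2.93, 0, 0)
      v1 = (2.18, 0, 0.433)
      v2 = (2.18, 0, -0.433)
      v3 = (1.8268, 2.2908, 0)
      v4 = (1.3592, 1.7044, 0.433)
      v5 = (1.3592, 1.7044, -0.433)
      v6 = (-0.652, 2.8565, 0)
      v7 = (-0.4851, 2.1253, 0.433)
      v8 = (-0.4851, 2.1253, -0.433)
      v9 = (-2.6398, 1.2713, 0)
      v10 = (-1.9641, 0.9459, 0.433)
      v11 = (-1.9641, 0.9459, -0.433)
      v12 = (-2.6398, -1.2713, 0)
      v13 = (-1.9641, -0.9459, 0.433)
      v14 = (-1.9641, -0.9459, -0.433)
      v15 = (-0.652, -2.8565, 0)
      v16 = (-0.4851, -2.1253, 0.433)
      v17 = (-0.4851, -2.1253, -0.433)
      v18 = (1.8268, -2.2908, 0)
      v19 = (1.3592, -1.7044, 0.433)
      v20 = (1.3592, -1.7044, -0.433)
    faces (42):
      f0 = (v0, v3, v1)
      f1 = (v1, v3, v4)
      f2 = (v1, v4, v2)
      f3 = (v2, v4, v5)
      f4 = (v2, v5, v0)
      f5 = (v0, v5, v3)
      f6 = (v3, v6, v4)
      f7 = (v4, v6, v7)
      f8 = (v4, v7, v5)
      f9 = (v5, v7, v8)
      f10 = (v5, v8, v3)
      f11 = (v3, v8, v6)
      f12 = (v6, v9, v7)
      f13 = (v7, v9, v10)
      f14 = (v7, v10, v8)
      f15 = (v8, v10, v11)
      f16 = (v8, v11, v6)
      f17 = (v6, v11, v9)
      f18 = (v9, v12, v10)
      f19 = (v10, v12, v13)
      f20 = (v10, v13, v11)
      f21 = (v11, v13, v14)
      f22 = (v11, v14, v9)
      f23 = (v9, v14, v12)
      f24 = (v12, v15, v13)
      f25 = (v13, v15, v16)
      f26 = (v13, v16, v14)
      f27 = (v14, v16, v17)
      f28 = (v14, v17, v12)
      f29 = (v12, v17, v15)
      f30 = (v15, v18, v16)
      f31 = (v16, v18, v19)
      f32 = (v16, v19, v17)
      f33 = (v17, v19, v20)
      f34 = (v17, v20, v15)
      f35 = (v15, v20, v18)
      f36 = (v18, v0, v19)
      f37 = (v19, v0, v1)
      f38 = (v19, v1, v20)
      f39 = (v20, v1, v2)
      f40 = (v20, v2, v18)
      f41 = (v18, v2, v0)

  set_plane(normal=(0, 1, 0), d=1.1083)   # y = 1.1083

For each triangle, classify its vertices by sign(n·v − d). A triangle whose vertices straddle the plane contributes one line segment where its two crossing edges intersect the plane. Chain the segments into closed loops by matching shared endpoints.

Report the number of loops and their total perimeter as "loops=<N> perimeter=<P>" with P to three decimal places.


Straddling triangles (14 of 42):
  (v0,v3,v1) [-+-] → (2.39627, 1.1083, 0)–(2.00912, 1.1083, 0.223513)  len=0.4470
  (v1,v3,v4) [-++] → (2.00912, 1.1083, 0.223513)–(1.64627, 1.1083, 0.433)  len=0.4190
  (v1,v4,v2) [-+-] → (1.64627, 1.1083, 0.433)–(1.64627, 1.1083, 0.130124)  len=0.3029
  (v2,v4,v5) [-++] → (1.64627, 1.1083, 0.130124)–(1.64627, 1.1083, -0.433)  len=0.5631
  (v2,v5,v0) [-+-] → (1.64627, 1.1083, -0.433)–(1.90857, 1.1083, -0.281562)  len=0.3029
  (v0,v5,v3) [-++] → (1.90857, 1.1083, -0.281562)–(2.39627, 1.1083, 0)  len=0.5631
  (v7,v9,v10) [++-] → (-2.30133, 1.1083, 0.216899)–(-1.76045, 1.1083, 0.433)  len=0.5825
  (v7,v10,v8) [+-+] → (-1.76045, 1.1083, 0.433)–(-1.76045, 1.1083, 0.313754)  len=0.1192
  (v8,v10,v11) [+--] → (-1.76045, 1.1083, 0.313754)–(-1.76045, 1.1083, -0.433)  len=0.7468
  (v8,v11,v6) [+-+] → (-1.76045, 1.1083, -0.433)–(-1.85257, 1.1083, -0.396195)  len=0.0992
  (v6,v11,v9) [+-+] → (-1.85257, 1.1083, -0.396195)–(-2.30133, 1.1083, -0.216899)  len=0.4832
  (v9,v12,v10) [+--] → (-2.6398, 1.1083, 0)–(-2.30133, 1.1083, 0.216899)  len=0.4020
  (v11,v14,v9) [--+] → (-2.59013, 1.1083, -0.0318325)–(-2.30133, 1.1083, -0.216899)  len=0.3430
  (v9,v14,v12) [+--] → (-2.59013, 1.1083, -0.0318325)–(-2.6398, 1.1083, 0)  len=0.0590

Chained into 2 loop(s):
  loop 1: 6 segments, perimeter = 2.5980
  loop 2: 8 segments, perimeter = 2.8349
Total perimeter = 5.433

loops=2 perimeter=5.433
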